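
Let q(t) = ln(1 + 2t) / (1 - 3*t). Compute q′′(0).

Multiply the numerator's expansion by the denominator's geometric series.
From the series, [t^2] q = 4; multiply by 2! = 2 to get 8.

8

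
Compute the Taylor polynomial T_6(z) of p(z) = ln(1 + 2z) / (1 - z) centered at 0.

-28*z^6/5 + 76*z^5/15 - 4*z^4/3 + 8*z^3/3 + 2*z

Take the Cauchy product of the two expansions.
p(0) = 0
p′(0) = 2
p′′(0) = 0
p′′′(0) = 16
p^(4)(0) = -32
p^(5)(0) = 608
p^(6)(0) = -4032
Then c_k = p^(k)(0)/k! gives each Taylor coefficient.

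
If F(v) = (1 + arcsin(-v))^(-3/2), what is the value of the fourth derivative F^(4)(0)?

1185/16

Substitute the inner expansion into the outer series and collect powers.
The coefficient of v^4 in the expansion is 395/128, so F^(4)(0) = 4! * (395/128) = 1185/16.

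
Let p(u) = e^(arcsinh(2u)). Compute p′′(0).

4

Compose series: expand the inner function first, then feed it into the outer expansion.
From the series, [u^2] p = 2; multiply by 2! = 2 to get 4.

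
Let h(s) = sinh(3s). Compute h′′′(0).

27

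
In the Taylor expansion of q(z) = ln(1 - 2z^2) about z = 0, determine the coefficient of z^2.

-2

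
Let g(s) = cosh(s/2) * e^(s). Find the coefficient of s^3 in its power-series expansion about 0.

7/24

Expand each factor separately, then convolve coefficients.
So c_3 = g′′′(0)/3! = 7/24.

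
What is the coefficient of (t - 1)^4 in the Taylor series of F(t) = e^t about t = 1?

e/24

Apply the Taylor formula c_k = f^(k)(a)/k!.
So c_4 = F^(4)(1)/4! = e/24.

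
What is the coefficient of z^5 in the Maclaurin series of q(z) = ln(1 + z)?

1/5

[z^0] = 0;  [z^1] = 1;  [z^2] = -1/2;  [z^3] = 1/3;  [z^4] = -1/4;  [z^5] = 1/5.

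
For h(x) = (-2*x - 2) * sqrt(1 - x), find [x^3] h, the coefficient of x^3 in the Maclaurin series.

Distribute the polynomial across the series and collect like powers.
[x^0] = -2;  [x^1] = -1;  [x^2] = 5/4;  [x^3] = 3/8.
So c_3 = h′′′(0)/3! = 3/8.

3/8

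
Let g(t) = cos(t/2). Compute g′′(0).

-1/4

Compute the successive derivatives at the expansion point and divide by k!.
From the series, [t^2] g = -1/8; multiply by 2! = 2 to get -1/4.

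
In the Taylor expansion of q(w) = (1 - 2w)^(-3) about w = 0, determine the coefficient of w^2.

q(0) = 1
q′(0) = 6
q′′(0) = 48
Dividing each by k! gives the coefficients c_0, ..., c_2.

24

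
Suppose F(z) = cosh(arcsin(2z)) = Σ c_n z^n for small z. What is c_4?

Compose series: expand the inner function first, then feed it into the outer expansion.
[z^0] = 1;  [z^1] = 0;  [z^2] = 2;  [z^3] = 0;  [z^4] = 10/3.
So c_4 = F^(4)(0)/4! = 10/3.

10/3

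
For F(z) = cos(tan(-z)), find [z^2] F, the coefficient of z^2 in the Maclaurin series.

-1/2

Let u equal the inner series; expand the outer function in u and truncate.
F(0) = 1
F′(0) = 0
F′′(0) = -1
The Taylor polynomial is Σ F^(k)(0)/k! · z^k.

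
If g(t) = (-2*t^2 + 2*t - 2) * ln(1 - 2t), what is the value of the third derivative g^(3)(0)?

Distribute the polynomial across the series and collect like powers.
From the series, [t^3] g = 16/3; multiply by 3! = 6 to get 32.

32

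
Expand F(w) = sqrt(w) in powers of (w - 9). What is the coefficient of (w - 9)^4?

-5/279936

F(9) = 3
F′(9) = 1/6
F′′(9) = -1/108
F′′′(9) = 1/648
F^(4)(9) = -5/11664
So c_4 = F^(4)(9)/4! = -5/279936.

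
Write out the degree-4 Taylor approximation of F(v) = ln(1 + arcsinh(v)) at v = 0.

-v^4/12 + v^3/6 - v^2/2 + v

Compose series: expand the inner function first, then feed it into the outer expansion.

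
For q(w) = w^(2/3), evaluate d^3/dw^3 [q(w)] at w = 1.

8/27

Compute the successive derivatives at the expansion point and divide by k!.
The coefficient of (w - 1)^3 in the expansion is 4/81, so q′′′(1) = 3! * (4/81) = 8/27.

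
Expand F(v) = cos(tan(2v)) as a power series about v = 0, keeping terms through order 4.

Compose series: expand the inner function first, then feed it into the outer expansion.
F(0) = 1
F′(0) = 0
F′′(0) = -4
F′′′(0) = 0
F^(4)(0) = -112

-14*v^4/3 - 2*v^2 + 1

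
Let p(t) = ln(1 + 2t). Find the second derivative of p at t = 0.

From the series, [t^2] p = -2; multiply by 2! = 2 to get -4.

-4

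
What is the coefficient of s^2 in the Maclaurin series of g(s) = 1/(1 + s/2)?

1/4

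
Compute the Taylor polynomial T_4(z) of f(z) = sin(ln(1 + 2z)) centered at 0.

Plug the Maclaurin series of the inner function into that of the outer and collect terms.
f(0) = 0
f′(0) = 2
f′′(0) = -4
f′′′(0) = 8
f^(4)(0) = 0
Then c_k = f^(k)(0)/k! gives each Taylor coefficient.

4*z^3/3 - 2*z^2 + 2*z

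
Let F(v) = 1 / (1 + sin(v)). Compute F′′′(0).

Expand as Σ (-1)^k u^k with u equal to the inner function's series.
The coefficient of v^3 in the expansion is -5/6, so F′′′(0) = 3! * (-5/6) = -5.

-5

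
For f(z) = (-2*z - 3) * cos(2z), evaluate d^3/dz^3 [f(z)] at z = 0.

Multiply each power in the prefactor through the base expansion.
From the series, [z^3] f = 4; multiply by 3! = 6 to get 24.

24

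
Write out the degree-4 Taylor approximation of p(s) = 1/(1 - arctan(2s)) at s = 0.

Compose series: expand the inner function first, then feed it into the outer expansion.
[s^0] = 1;  [s^1] = 2;  [s^2] = 4;  [s^3] = 16/3;  [s^4] = 16/3.

16*s^4/3 + 16*s^3/3 + 4*s^2 + 2*s + 1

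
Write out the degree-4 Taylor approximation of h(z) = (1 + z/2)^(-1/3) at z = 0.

h(0) = 1
h′(0) = -1/6
h′′(0) = 1/9
h′′′(0) = -7/54
h^(4)(0) = 35/162
Then c_k = h^(k)(0)/k! gives each Taylor coefficient.

35*z^4/3888 - 7*z^3/324 + z^2/18 - z/6 + 1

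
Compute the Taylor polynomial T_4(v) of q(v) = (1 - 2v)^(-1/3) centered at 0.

560*v^4/243 + 112*v^3/81 + 8*v^2/9 + 2*v/3 + 1

q(0) = 1
q′(0) = 2/3
q′′(0) = 16/9
q′′′(0) = 224/27
q^(4)(0) = 4480/81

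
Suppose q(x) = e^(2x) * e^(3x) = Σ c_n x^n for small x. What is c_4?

Multiply the two series term by term and collect like powers.
q(0) = 1
q′(0) = 5
q′′(0) = 25
q′′′(0) = 125
q^(4)(0) = 625

625/24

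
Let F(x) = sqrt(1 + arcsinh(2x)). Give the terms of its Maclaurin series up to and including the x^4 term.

Let u equal the inner series; expand the outer function in u and truncate.
F(0) = 1
F′(0) = 1
F′′(0) = -1
F′′′(0) = -1
F^(4)(0) = 1

x^4/24 - x^3/6 - x^2/2 + x + 1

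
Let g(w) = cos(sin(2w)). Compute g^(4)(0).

Let u equal the inner series; expand the outer function in u and truncate.
The coefficient of w^4 in the expansion is 10/3, so g^(4)(0) = 4! * (10/3) = 80.

80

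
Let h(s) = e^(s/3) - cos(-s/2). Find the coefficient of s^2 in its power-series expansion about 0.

Add the two expansions coefficient-wise.
h(0) = 0
h′(0) = 1/3
h′′(0) = 13/36
So c_2 = h′′(0)/2! = 13/72.

13/72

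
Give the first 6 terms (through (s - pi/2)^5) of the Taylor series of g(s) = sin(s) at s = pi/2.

(s - pi/2)^4/24 - (s - pi/2)^2/2 + 1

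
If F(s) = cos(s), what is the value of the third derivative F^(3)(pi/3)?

sqrt(3)/2

Compute the successive derivatives at the expansion point and divide by k!.
From the series, [(s - pi/3)^3] F = sqrt(3)/12; multiply by 3! = 6 to get sqrt(3)/2.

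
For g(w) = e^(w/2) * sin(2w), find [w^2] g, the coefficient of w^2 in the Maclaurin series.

Multiply the two series term by term and collect like powers.
g(0) = 0
g′(0) = 2
g′′(0) = 2
Dividing each by k! gives the coefficients c_0, ..., c_2.

1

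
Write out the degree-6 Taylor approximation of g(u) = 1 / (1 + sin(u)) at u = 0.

Write 1/(1+u) = 1 - u + u^2 - u^3 + ... and substitute the series for u.
g(0) = 1
g′(0) = -1
g′′(0) = 2
g′′′(0) = -5
g^(4)(0) = 16
g^(5)(0) = -61
g^(6)(0) = 272
Then c_k = g^(k)(0)/k! gives each Taylor coefficient.

17*u^6/45 - 61*u^5/120 + 2*u^4/3 - 5*u^3/6 + u^2 - u + 1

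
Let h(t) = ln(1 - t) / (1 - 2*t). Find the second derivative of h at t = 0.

Use 1/(1 - r) = Σ r^k on the denominator, then take the Cauchy product.
The coefficient of t^2 in the expansion is -5/2, so h′′(0) = 2! * (-5/2) = -5.

-5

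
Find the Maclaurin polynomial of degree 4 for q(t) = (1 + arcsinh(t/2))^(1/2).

Let u equal the inner series; expand the outer function in u and truncate.
q(0) = 1
q′(0) = 1/4
q′′(0) = -1/16
q′′′(0) = -1/64
q^(4)(0) = 1/256
The Taylor polynomial is Σ q^(k)(0)/k! · t^k.

t^4/6144 - t^3/384 - t^2/32 + t/4 + 1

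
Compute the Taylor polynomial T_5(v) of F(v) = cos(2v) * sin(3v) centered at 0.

521*v^5/40 - 21*v^3/2 + 3*v

Write out both Maclaurin series and multiply, keeping only the needed powers.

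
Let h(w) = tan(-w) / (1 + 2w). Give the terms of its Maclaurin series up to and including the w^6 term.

524*w^6/15 - 262*w^5/15 + 26*w^4/3 - 13*w^3/3 + 2*w^2 - w

Take the Cauchy product of the two expansions.
[w^0] = 0;  [w^1] = -1;  [w^2] = 2;  [w^3] = -13/3;  [w^4] = 26/3;  [w^5] = -262/15;  [w^6] = 524/15.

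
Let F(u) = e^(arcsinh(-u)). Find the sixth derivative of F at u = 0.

Plug the Maclaurin series of the inner function into that of the outer and collect terms.
The coefficient of u^6 in the expansion is 1/16, so F^(6)(0) = 6! * (1/16) = 45.

45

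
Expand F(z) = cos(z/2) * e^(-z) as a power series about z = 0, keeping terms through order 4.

Take the Cauchy product of the two expansions.
F(0) = 1
F′(0) = -1
F′′(0) = 3/4
F′′′(0) = -1/4
F^(4)(0) = -7/16
The Taylor polynomial is Σ F^(k)(0)/k! · z^k.

-7*z^4/384 - z^3/24 + 3*z^2/8 - z + 1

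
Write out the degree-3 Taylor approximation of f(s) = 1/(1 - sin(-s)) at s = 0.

Compose series: expand the inner function first, then feed it into the outer expansion.
[s^0] = 1;  [s^1] = -1;  [s^2] = 1;  [s^3] = -5/6.

-5*s^3/6 + s^2 - s + 1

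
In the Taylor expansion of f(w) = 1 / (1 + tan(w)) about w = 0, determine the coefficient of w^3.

Expand as Σ (-1)^k u^k with u equal to the inner function's series.
[w^0] = 1;  [w^1] = -1;  [w^2] = 1;  [w^3] = -4/3.
So c_3 = f′′′(0)/3! = -4/3.

-4/3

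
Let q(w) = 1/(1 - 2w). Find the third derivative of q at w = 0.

Differentiate repeatedly and evaluate at the center.
The coefficient of w^3 in the expansion is 8, so q′′′(0) = 3! * (8) = 48.

48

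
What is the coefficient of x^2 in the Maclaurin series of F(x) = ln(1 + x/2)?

F(0) = 0
F′(0) = 1/2
F′′(0) = -1/4

-1/8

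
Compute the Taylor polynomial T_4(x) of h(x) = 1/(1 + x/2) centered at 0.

x^4/16 - x^3/8 + x^2/4 - x/2 + 1

Compute the successive derivatives at the expansion point and divide by k!.
h(0) = 1
h′(0) = -1/2
h′′(0) = 1/2
h′′′(0) = -3/4
h^(4)(0) = 3/2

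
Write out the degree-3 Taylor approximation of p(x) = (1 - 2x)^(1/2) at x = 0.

Use the known series and substitute for the argument.

-x^3/2 - x^2/2 - x + 1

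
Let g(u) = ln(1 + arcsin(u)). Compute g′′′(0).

Substitute the inner expansion into the outer series and collect powers.
From the series, [u^3] g = 1/2; multiply by 3! = 6 to get 3.

3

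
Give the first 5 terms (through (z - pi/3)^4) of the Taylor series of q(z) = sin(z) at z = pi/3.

sqrt(3)*(z - pi/3)^4/48 - (z - pi/3)^3/12 - sqrt(3)*(z - pi/3)^2/4 + (z - pi/3)/2 + sqrt(3)/2

q(pi/3) = sqrt(3)/2
q′(pi/3) = 1/2
q′′(pi/3) = -sqrt(3)/2
q′′′(pi/3) = -1/2
q^(4)(pi/3) = sqrt(3)/2
Dividing each by k! gives the coefficients c_0, ..., c_4.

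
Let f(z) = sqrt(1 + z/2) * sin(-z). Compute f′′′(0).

19/16

Multiply the two series term by term and collect like powers.
The coefficient of z^3 in the expansion is 19/96, so f′′′(0) = 3! * (19/96) = 19/16.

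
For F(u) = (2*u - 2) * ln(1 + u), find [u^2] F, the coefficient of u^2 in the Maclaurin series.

Distribute the polynomial across the series and collect like powers.

3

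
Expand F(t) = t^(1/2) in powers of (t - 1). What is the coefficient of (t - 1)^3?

Use the known series and substitute for the argument.
F(1) = 1
F′(1) = 1/2
F′′(1) = -1/4
F′′′(1) = 3/8
So c_3 = F′′′(1)/3! = 1/16.

1/16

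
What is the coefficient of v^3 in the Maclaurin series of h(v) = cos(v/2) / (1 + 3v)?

Expand each factor separately, then convolve coefficients.
h(0) = 1
h′(0) = -3
h′′(0) = 71/4
h′′′(0) = -639/4
Then c_k = h^(k)(0)/k! gives each Taylor coefficient.

-213/8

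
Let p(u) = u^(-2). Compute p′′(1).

From the series, [(u - 1)^2] p = 3; multiply by 2! = 2 to get 6.

6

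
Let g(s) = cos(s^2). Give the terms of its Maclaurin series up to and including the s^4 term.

1 - s^4/2

[s^0] = 1;  [s^1] = 0;  [s^2] = 0;  [s^3] = 0;  [s^4] = -1/2.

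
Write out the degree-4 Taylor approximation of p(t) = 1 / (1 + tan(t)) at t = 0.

5*t^4/3 - 4*t^3/3 + t^2 - t + 1

Write 1/(1+u) = 1 - u + u^2 - u^3 + ... and substitute the series for u.
p(0) = 1
p′(0) = -1
p′′(0) = 2
p′′′(0) = -8
p^(4)(0) = 40
Dividing each by k! gives the coefficients c_0, ..., c_4.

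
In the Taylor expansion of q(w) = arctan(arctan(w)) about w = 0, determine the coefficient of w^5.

11/15

Plug the Maclaurin series of the inner function into that of the outer and collect terms.
q(0) = 0
q′(0) = 1
q′′(0) = 0
q′′′(0) = -4
q^(4)(0) = 0
q^(5)(0) = 88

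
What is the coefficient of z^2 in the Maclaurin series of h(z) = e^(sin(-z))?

1/2

Substitute the inner expansion into the outer series and collect powers.
h(0) = 1
h′(0) = -1
h′′(0) = 1
Dividing each by k! gives the coefficients c_0, ..., c_2.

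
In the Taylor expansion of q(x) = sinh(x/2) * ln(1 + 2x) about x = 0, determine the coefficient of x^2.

1

Expand each factor separately, then convolve coefficients.
q(0) = 0
q′(0) = 0
q′′(0) = 2
The Taylor polynomial is Σ q^(k)(0)/k! · x^k.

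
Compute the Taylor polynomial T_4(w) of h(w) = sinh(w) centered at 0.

Differentiate repeatedly and evaluate at the center.
h(0) = 0
h′(0) = 1
h′′(0) = 0
h′′′(0) = 1
h^(4)(0) = 0
Dividing each by k! gives the coefficients c_0, ..., c_4.

w^3/6 + w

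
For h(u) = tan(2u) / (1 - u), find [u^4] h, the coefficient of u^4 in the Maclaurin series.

14/3

Expand each factor separately, then convolve coefficients.
h(0) = 0
h′(0) = 2
h′′(0) = 4
h′′′(0) = 28
h^(4)(0) = 112
So c_4 = h^(4)(0)/4! = 14/3.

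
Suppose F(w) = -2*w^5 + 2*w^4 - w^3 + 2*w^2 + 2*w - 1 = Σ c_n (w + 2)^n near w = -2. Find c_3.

-97

[(w + 2)^0] = 107;  [(w + 2)^1] = -242;  [(w + 2)^2] = 216;  [(w + 2)^3] = -97.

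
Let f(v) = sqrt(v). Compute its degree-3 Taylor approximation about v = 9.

[(v - 9)^0] = 3;  [(v - 9)^1] = 1/6;  [(v - 9)^2] = -1/216;  [(v - 9)^3] = 1/3888.

(v - 9)^3/3888 - (v - 9)^2/216 + (v - 9)/6 + 3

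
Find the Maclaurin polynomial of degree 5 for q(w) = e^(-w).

-w^5/120 + w^4/24 - w^3/6 + w^2/2 - w + 1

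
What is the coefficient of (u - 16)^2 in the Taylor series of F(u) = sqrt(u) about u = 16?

Differentiate repeatedly and evaluate at the center.
F(16) = 4
F′(16) = 1/8
F′′(16) = -1/256

-1/512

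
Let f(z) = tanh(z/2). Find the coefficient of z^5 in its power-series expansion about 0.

1/240

f(0) = 0
f′(0) = 1/2
f′′(0) = 0
f′′′(0) = -1/4
f^(4)(0) = 0
f^(5)(0) = 1/2
So c_5 = f^(5)(0)/5! = 1/240.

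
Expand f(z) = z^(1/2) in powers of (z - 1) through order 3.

Differentiate repeatedly and evaluate at the center.
f(1) = 1
f′(1) = 1/2
f′′(1) = -1/4
f′′′(1) = 3/8
The Taylor polynomial is Σ f^(k)(1)/k! · (z - 1)^k.

(z - 1)^3/16 - (z - 1)^2/8 + (z - 1)/2 + 1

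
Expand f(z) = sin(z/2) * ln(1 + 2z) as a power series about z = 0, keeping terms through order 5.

Expand each factor separately, then convolve coefficients.
f(0) = 0
f′(0) = 0
f′′(0) = 2
f′′′(0) = -6
f^(4)(0) = 31
f^(5)(0) = -235
The Taylor polynomial is Σ f^(k)(0)/k! · z^k.

-47*z^5/24 + 31*z^4/24 - z^3 + z^2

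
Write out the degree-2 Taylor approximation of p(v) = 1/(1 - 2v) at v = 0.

4*v^2 + 2*v + 1

Use the known series and substitute for the argument.
p(0) = 1
p′(0) = 2
p′′(0) = 8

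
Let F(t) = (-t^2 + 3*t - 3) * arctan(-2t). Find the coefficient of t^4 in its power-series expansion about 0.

8

Distribute the polynomial across the series and collect like powers.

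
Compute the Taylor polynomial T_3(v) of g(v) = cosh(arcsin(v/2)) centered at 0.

v^2/8 + 1

Compose series: expand the inner function first, then feed it into the outer expansion.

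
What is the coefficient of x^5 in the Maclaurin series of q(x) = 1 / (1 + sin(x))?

-61/120

Expand as Σ (-1)^k u^k with u equal to the inner function's series.
q(0) = 1
q′(0) = -1
q′′(0) = 2
q′′′(0) = -5
q^(4)(0) = 16
q^(5)(0) = -61
So c_5 = q^(5)(0)/5! = -61/120.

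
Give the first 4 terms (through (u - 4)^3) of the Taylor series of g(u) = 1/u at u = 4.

g(4) = 1/4
g′(4) = -1/16
g′′(4) = 1/32
g′′′(4) = -3/128

-(u - 4)^3/256 + (u - 4)^2/64 - (u - 4)/16 + 1/4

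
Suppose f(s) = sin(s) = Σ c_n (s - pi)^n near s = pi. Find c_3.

1/6

f(pi) = 0
f′(pi) = -1
f′′(pi) = 0
f′′′(pi) = 1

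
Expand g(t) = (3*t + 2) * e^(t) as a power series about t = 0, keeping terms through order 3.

Distribute the polynomial across the series and collect like powers.

11*t^3/6 + 4*t^2 + 5*t + 2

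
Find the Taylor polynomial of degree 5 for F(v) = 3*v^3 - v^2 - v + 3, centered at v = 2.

Apply the Taylor formula c_k = f^(k)(a)/k!.
F(2) = 21
F′(2) = 31
F′′(2) = 34
F′′′(2) = 18
F^(4)(2) = 0
F^(5)(2) = 0

3*(v - 2)^3 + 17*(v - 2)^2 + 31*(v - 2) + 21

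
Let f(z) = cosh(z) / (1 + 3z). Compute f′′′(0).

Take the Cauchy product of the two expansions.
From the series, [z^3] f = -57/2; multiply by 3! = 6 to get -171.

-171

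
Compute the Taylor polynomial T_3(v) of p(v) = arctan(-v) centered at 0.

v^3/3 - v

Use the known series and substitute for the argument.
p(0) = 0
p′(0) = -1
p′′(0) = 0
p′′′(0) = 2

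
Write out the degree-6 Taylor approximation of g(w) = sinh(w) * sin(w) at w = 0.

Take the Cauchy product of the two expansions.
[w^0] = 0;  [w^1] = 0;  [w^2] = 1;  [w^3] = 0;  [w^4] = 0;  [w^5] = 0;  [w^6] = -1/90.

-w^6/90 + w^2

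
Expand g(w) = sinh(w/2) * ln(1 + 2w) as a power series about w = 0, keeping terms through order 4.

11*w^4/8 - w^3 + w^2

Multiply the two series term by term and collect like powers.
[w^0] = 0;  [w^1] = 0;  [w^2] = 1;  [w^3] = -1;  [w^4] = 11/8.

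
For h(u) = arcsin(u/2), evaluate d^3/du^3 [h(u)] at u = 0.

1/8

Apply the Taylor formula c_k = f^(k)(a)/k!.
The coefficient of u^3 in the expansion is 1/48, so h′′′(0) = 3! * (1/48) = 1/8.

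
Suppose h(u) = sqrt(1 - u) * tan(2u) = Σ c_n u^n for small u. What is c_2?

-1

Expand each factor separately, then convolve coefficients.
So c_2 = h′′(0)/2! = -1.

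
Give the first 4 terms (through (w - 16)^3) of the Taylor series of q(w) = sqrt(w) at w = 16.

q(16) = 4
q′(16) = 1/8
q′′(16) = -1/256
q′′′(16) = 3/8192

(w - 16)^3/16384 - (w - 16)^2/512 + (w - 16)/8 + 4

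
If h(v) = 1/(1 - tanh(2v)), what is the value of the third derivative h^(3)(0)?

32

Let u equal the inner series; expand the outer function in u and truncate.
The coefficient of v^3 in the expansion is 16/3, so h′′′(0) = 3! * (16/3) = 32.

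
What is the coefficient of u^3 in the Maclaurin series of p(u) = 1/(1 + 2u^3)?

Compute the successive derivatives at the expansion point and divide by k!.
[u^0] = 1;  [u^1] = 0;  [u^2] = 0;  [u^3] = -2.

-2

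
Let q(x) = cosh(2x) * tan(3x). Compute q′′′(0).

Expand each factor separately, then convolve coefficients.
The coefficient of x^3 in the expansion is 15, so q′′′(0) = 3! * (15) = 90.

90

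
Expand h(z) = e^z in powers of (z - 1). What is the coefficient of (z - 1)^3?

[(z - 1)^0] = e;  [(z - 1)^1] = e;  [(z - 1)^2] = e/2;  [(z - 1)^3] = e/6.

e/6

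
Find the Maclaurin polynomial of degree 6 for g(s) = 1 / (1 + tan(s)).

122*s^6/45 - 32*s^5/15 + 5*s^4/3 - 4*s^3/3 + s^2 - s + 1

Use the geometric series for the reciprocal, then substitute.
g(0) = 1
g′(0) = -1
g′′(0) = 2
g′′′(0) = -8
g^(4)(0) = 40
g^(5)(0) = -256
g^(6)(0) = 1952
Then c_k = g^(k)(0)/k! gives each Taylor coefficient.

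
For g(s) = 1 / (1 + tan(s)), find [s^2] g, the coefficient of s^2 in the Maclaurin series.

1

Expand as Σ (-1)^k u^k with u equal to the inner function's series.
g(0) = 1
g′(0) = -1
g′′(0) = 2
So c_2 = g′′(0)/2! = 1.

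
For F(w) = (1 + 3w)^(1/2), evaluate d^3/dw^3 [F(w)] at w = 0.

81/8

The coefficient of w^3 in the expansion is 27/16, so F′′′(0) = 3! * (27/16) = 81/8.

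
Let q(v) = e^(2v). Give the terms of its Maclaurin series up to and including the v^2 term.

2*v^2 + 2*v + 1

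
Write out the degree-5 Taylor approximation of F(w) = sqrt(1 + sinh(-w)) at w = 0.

Plug the Maclaurin series of the inner function into that of the outer and collect terms.

-241*w^5/3840 - 31*w^4/384 - 7*w^3/48 - w^2/8 - w/2 + 1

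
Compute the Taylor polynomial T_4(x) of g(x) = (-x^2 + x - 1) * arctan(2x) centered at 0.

-8*x^4/3 + 2*x^3/3 + 2*x^2 - 2*x

Distribute the polynomial across the series and collect like powers.
g(0) = 0
g′(0) = -2
g′′(0) = 4
g′′′(0) = 4
g^(4)(0) = -64
The Taylor polynomial is Σ g^(k)(0)/k! · x^k.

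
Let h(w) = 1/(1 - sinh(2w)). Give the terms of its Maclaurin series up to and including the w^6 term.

4928*w^6/45 + 724*w^5/15 + 64*w^4/3 + 28*w^3/3 + 4*w^2 + 2*w + 1

Plug the Maclaurin series of the inner function into that of the outer and collect terms.
h(0) = 1
h′(0) = 2
h′′(0) = 8
h′′′(0) = 56
h^(4)(0) = 512
h^(5)(0) = 5792
h^(6)(0) = 78848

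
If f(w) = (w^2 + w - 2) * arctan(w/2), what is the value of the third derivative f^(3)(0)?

7/2

Multiply each power in the prefactor through the base expansion.
The coefficient of w^3 in the expansion is 7/12, so f′′′(0) = 3! * (7/12) = 7/2.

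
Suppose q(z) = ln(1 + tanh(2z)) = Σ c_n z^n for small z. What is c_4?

Plug the Maclaurin series of the inner function into that of the outer and collect terms.
[z^0] = 0;  [z^1] = 2;  [z^2] = -2;  [z^3] = 0;  [z^4] = 4/3.
So c_4 = q^(4)(0)/4! = 4/3.

4/3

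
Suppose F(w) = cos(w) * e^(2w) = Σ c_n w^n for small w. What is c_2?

Multiply the two series term by term and collect like powers.
F(0) = 1
F′(0) = 2
F′′(0) = 3

3/2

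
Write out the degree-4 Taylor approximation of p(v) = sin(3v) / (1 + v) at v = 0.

Write out both Maclaurin series and multiply, keeping only the needed powers.

3*v^4/2 - 3*v^3/2 - 3*v^2 + 3*v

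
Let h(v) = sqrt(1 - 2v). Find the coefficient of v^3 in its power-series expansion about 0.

-1/2

h(0) = 1
h′(0) = -1
h′′(0) = -1
h′′′(0) = -3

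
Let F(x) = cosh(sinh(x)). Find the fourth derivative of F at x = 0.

Compose series: expand the inner function first, then feed it into the outer expansion.
From the series, [x^4] F = 5/24; multiply by 4! = 24 to get 5.

5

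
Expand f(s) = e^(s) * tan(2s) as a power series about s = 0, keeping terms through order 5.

Write out both Maclaurin series and multiply, keeping only the needed powers.
f(0) = 0
f′(0) = 2
f′′(0) = 4
f′′′(0) = 22
f^(4)(0) = 72
f^(5)(0) = 682

341*s^5/60 + 3*s^4 + 11*s^3/3 + 2*s^2 + 2*s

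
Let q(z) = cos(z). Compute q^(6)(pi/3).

-1/2

From the series, [(z - pi/3)^6] q = -1/1440; multiply by 6! = 720 to get -1/2.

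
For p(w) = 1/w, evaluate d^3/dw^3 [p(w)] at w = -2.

Differentiate repeatedly and evaluate at the center.
From the series, [(w + 2)^3] p = -1/16; multiply by 3! = 6 to get -3/8.

-3/8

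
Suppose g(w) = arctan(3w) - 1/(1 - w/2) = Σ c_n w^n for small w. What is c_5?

Combine the two series term by term.
g(0) = -1
g′(0) = 5/2
g′′(0) = -1/2
g′′′(0) = -219/4
g^(4)(0) = -3/2
g^(5)(0) = 23313/4

7771/160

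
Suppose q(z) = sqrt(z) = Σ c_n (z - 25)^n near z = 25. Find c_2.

-1/1000

Compute the successive derivatives at the expansion point and divide by k!.
q(25) = 5
q′(25) = 1/10
q′′(25) = -1/500
So c_2 = q′′(25)/2! = -1/1000.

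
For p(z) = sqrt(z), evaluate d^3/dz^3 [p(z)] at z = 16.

3/8192

The coefficient of (z - 16)^3 in the expansion is 1/16384, so p′′′(16) = 3! * (1/16384) = 3/8192.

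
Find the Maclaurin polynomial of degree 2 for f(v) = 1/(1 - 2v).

f(0) = 1
f′(0) = 2
f′′(0) = 8

4*v^2 + 2*v + 1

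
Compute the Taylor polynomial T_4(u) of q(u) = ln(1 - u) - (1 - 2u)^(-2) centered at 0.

Add the two expansions coefficient-wise.
q(0) = -1
q′(0) = -5
q′′(0) = -25
q′′′(0) = -194
q^(4)(0) = -1926

-321*u^4/4 - 97*u^3/3 - 25*u^2/2 - 5*u - 1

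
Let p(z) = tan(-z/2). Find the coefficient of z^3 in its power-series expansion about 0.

-1/24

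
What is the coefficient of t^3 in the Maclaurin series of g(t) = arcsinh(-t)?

1/6

Apply the Taylor formula c_k = f^(k)(a)/k!.
g(0) = 0
g′(0) = -1
g′′(0) = 0
g′′′(0) = 1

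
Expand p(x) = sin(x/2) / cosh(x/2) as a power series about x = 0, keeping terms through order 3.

Invert the denominator's series and multiply.
p(0) = 0
p′(0) = 1/2
p′′(0) = 0
p′′′(0) = -1/2

-x^3/12 + x/2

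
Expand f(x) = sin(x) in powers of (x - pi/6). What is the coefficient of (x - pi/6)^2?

-1/4

f(pi/6) = 1/2
f′(pi/6) = sqrt(3)/2
f′′(pi/6) = -1/2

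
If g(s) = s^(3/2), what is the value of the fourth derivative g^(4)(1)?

Use the known series and substitute for the argument.
The coefficient of (s - 1)^4 in the expansion is 3/128, so g^(4)(1) = 4! * (3/128) = 9/16.

9/16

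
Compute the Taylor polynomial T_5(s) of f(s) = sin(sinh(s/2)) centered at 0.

Let u equal the inner series; expand the outer function in u and truncate.

-s^5/480 + s/2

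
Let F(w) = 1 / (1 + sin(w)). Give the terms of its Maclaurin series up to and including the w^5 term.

-61*w^5/120 + 2*w^4/3 - 5*w^3/6 + w^2 - w + 1

Write 1/(1+u) = 1 - u + u^2 - u^3 + ... and substitute the series for u.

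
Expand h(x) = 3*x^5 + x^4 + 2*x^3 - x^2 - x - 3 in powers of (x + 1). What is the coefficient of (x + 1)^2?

Differentiate repeatedly and evaluate at the center.
h(-1) = -7
h′(-1) = 18
h′′(-1) = -62
Dividing each by k! gives the coefficients c_0, ..., c_2.

-31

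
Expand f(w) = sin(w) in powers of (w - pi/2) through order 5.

[(w - pi/2)^0] = 1;  [(w - pi/2)^1] = 0;  [(w - pi/2)^2] = -1/2;  [(w - pi/2)^3] = 0;  [(w - pi/2)^4] = 1/24;  [(w - pi/2)^5] = 0.

(w - pi/2)^4/24 - (w - pi/2)^2/2 + 1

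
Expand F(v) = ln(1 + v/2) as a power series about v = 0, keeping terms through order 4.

-v^4/64 + v^3/24 - v^2/8 + v/2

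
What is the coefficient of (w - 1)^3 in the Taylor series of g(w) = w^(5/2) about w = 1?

Compute the successive derivatives at the expansion point and divide by k!.
[(w - 1)^0] = 1;  [(w - 1)^1] = 5/2;  [(w - 1)^2] = 15/8;  [(w - 1)^3] = 5/16.

5/16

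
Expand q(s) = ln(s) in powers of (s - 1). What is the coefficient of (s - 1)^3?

1/3

Compute the successive derivatives at the expansion point and divide by k!.
q(1) = 0
q′(1) = 1
q′′(1) = -1
q′′′(1) = 2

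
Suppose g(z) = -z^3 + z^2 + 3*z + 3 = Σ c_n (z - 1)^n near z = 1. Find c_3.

-1

g(1) = 6
g′(1) = 2
g′′(1) = -4
g′′′(1) = -6
So c_3 = g′′′(1)/3! = -1.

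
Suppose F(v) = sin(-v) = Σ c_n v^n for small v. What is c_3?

1/6

Apply the Taylor formula c_k = f^(k)(a)/k!.
F(0) = 0
F′(0) = -1
F′′(0) = 0
F′′′(0) = 1
The Taylor polynomial is Σ F^(k)(0)/k! · v^k.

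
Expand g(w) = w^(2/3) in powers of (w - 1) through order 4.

-7*(w - 1)^4/243 + 4*(w - 1)^3/81 - (w - 1)^2/9 + 2*(w - 1)/3 + 1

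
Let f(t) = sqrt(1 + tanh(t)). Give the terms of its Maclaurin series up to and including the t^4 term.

17*t^4/384 - 5*t^3/48 - t^2/8 + t/2 + 1

Let u equal the inner series; expand the outer function in u and truncate.
f(0) = 1
f′(0) = 1/2
f′′(0) = -1/4
f′′′(0) = -5/8
f^(4)(0) = 17/16
The Taylor polynomial is Σ f^(k)(0)/k! · t^k.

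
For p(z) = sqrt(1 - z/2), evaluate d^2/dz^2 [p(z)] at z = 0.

Compute the successive derivatives at the expansion point and divide by k!.
From the series, [z^2] p = -1/32; multiply by 2! = 2 to get -1/16.

-1/16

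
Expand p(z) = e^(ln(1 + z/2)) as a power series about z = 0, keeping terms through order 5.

z/2 + 1

Substitute the inner expansion into the outer series and collect powers.
p(0) = 1
p′(0) = 1/2
p′′(0) = 0
p′′′(0) = 0
p^(4)(0) = 0
p^(5)(0) = 0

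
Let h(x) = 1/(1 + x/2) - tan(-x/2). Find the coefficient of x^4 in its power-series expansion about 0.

1/16

Add the two expansions coefficient-wise.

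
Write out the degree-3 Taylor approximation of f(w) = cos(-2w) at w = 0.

1 - 2*w^2

Apply the Taylor formula c_k = f^(k)(a)/k!.
f(0) = 1
f′(0) = 0
f′′(0) = -4
f′′′(0) = 0
The Taylor polynomial is Σ f^(k)(0)/k! · w^k.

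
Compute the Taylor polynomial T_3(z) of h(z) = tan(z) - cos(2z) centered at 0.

Add the two expansions coefficient-wise.
h(0) = -1
h′(0) = 1
h′′(0) = 4
h′′′(0) = 2
Dividing each by k! gives the coefficients c_0, ..., c_3.

z^3/3 + 2*z^2 + z - 1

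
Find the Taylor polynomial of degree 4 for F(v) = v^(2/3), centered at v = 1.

F(1) = 1
F′(1) = 2/3
F′′(1) = -2/9
F′′′(1) = 8/27
F^(4)(1) = -56/81
Dividing each by k! gives the coefficients c_0, ..., c_4.

-7*(v - 1)^4/243 + 4*(v - 1)^3/81 - (v - 1)^2/9 + 2*(v - 1)/3 + 1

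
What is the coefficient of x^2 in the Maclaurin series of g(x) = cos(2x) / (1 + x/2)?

-7/4

Multiply the two series term by term and collect like powers.
g(0) = 1
g′(0) = -1/2
g′′(0) = -7/2
So c_2 = g′′(0)/2! = -7/4.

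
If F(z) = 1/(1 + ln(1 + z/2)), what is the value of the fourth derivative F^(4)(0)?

11/2

Let u equal the inner series; expand the outer function in u and truncate.
The coefficient of z^4 in the expansion is 11/48, so F^(4)(0) = 4! * (11/48) = 11/2.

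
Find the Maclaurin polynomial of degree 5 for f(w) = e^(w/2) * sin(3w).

941*w^5/640 - 35*w^4/16 - 33*w^3/8 + 3*w^2/2 + 3*w

Take the Cauchy product of the two expansions.
f(0) = 0
f′(0) = 3
f′′(0) = 3
f′′′(0) = -99/4
f^(4)(0) = -105/2
f^(5)(0) = 2823/16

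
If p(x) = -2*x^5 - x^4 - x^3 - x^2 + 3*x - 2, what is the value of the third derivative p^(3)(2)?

Use the known series and substitute for the argument.
The coefficient of (x - 2)^3 in the expansion is -89, so p′′′(2) = 3! * (-89) = -534.

-534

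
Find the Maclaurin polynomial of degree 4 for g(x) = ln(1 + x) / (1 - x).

7*x^4/12 + 5*x^3/6 + x^2/2 + x

Write out both Maclaurin series and multiply, keeping only the needed powers.
g(0) = 0
g′(0) = 1
g′′(0) = 1
g′′′(0) = 5
g^(4)(0) = 14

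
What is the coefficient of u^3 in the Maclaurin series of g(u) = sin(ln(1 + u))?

Let u equal the inner series; expand the outer function in u and truncate.
[u^0] = 0;  [u^1] = 1;  [u^2] = -1/2;  [u^3] = 1/6.

1/6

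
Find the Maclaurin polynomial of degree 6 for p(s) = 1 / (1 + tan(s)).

122*s^6/45 - 32*s^5/15 + 5*s^4/3 - 4*s^3/3 + s^2 - s + 1

Use the geometric series for the reciprocal, then substitute.
[s^0] = 1;  [s^1] = -1;  [s^2] = 1;  [s^3] = -4/3;  [s^4] = 5/3;  [s^5] = -32/15;  [s^6] = 122/45.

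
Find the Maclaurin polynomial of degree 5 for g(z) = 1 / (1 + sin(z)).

Expand as Σ (-1)^k u^k with u equal to the inner function's series.
g(0) = 1
g′(0) = -1
g′′(0) = 2
g′′′(0) = -5
g^(4)(0) = 16
g^(5)(0) = -61

-61*z^5/120 + 2*z^4/3 - 5*z^3/6 + z^2 - z + 1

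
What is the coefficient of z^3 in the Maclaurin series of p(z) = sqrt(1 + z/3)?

1/432

Use the known series and substitute for the argument.
p(0) = 1
p′(0) = 1/6
p′′(0) = -1/36
p′′′(0) = 1/72
So c_3 = p′′′(0)/3! = 1/432.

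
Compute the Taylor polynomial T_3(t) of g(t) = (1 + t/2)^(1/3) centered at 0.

5*t^3/648 - t^2/36 + t/6 + 1

Compute the successive derivatives at the expansion point and divide by k!.
[t^0] = 1;  [t^1] = 1/6;  [t^2] = -1/36;  [t^3] = 5/648.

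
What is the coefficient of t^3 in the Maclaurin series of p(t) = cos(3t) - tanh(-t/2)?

-1/24

Add the two expansions coefficient-wise.
p(0) = 1
p′(0) = 1/2
p′′(0) = -9
p′′′(0) = -1/4
Then c_k = p^(k)(0)/k! gives each Taylor coefficient.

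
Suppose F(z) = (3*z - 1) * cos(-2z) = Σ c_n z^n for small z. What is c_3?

Distribute the polynomial across the series and collect like powers.
[z^0] = -1;  [z^1] = 3;  [z^2] = 2;  [z^3] = -6.

-6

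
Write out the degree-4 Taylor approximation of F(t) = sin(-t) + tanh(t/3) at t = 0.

Combine the two series term by term.

25*t^3/162 - 2*t/3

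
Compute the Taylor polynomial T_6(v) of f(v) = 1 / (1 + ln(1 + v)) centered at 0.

Write 1/(1+u) = 1 - u + u^2 - u^3 + ... and substitute the series for u.
[v^0] = 1;  [v^1] = -1;  [v^2] = 3/2;  [v^3] = -7/3;  [v^4] = 11/3;  [v^5] = -347/60;  [v^6] = 3289/360.

3289*v^6/360 - 347*v^5/60 + 11*v^4/3 - 7*v^3/3 + 3*v^2/2 - v + 1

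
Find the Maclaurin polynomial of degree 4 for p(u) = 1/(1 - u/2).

u^4/16 + u^3/8 + u^2/4 + u/2 + 1

[u^0] = 1;  [u^1] = 1/2;  [u^2] = 1/4;  [u^3] = 1/8;  [u^4] = 1/16.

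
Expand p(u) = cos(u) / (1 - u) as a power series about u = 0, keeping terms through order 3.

Write out both Maclaurin series and multiply, keeping only the needed powers.
p(0) = 1
p′(0) = 1
p′′(0) = 1
p′′′(0) = 3
Then c_k = p^(k)(0)/k! gives each Taylor coefficient.

u^3/2 + u^2/2 + u + 1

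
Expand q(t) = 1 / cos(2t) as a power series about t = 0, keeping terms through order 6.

244*t^6/45 + 10*t^4/3 + 2*t^2 + 1

Write the quotient as an unknown series and match coefficients against numerator = denominator · series.
[t^0] = 1;  [t^1] = 0;  [t^2] = 2;  [t^3] = 0;  [t^4] = 10/3;  [t^5] = 0;  [t^6] = 244/45.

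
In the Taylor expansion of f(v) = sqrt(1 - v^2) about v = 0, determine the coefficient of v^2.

-1/2

Apply the Taylor formula c_k = f^(k)(a)/k!.
f(0) = 1
f′(0) = 0
f′′(0) = -1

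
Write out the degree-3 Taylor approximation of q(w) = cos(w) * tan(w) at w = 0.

-w^3/6 + w

Expand each factor separately, then convolve coefficients.
[w^0] = 0;  [w^1] = 1;  [w^2] = 0;  [w^3] = -1/6.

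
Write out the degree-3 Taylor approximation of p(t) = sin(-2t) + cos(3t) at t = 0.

4*t^3/3 - 9*t^2/2 - 2*t + 1

Combine the two series term by term.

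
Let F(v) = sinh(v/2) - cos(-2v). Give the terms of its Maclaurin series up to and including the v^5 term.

Add the two expansions coefficient-wise.

v^5/3840 - 2*v^4/3 + v^3/48 + 2*v^2 + v/2 - 1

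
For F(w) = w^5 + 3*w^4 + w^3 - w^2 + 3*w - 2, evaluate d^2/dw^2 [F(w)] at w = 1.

60

Differentiate repeatedly and evaluate at the center.
The coefficient of (w - 1)^2 in the expansion is 30, so F′′(1) = 2! * (30) = 60.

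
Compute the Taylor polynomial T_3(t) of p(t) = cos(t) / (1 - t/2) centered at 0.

-t^3/8 - t^2/4 + t/2 + 1

Expand each factor separately, then convolve coefficients.
[t^0] = 1;  [t^1] = 1/2;  [t^2] = -1/4;  [t^3] = -1/8.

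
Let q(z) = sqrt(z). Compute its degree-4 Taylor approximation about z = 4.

[(z - 4)^0] = 2;  [(z - 4)^1] = 1/4;  [(z - 4)^2] = -1/64;  [(z - 4)^3] = 1/512;  [(z - 4)^4] = -5/16384.

-5*(z - 4)^4/16384 + (z - 4)^3/512 - (z - 4)^2/64 + (z - 4)/4 + 2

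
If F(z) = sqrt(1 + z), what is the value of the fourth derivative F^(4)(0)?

The coefficient of z^4 in the expansion is -5/128, so F^(4)(0) = 4! * (-5/128) = -15/16.

-15/16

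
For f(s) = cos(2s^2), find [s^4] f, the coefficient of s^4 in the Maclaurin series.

-2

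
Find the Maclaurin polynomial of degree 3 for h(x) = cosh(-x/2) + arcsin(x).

x^3/6 + x^2/8 + x + 1

Combine the two series term by term.
h(0) = 1
h′(0) = 1
h′′(0) = 1/4
h′′′(0) = 1
The Taylor polynomial is Σ h^(k)(0)/k! · x^k.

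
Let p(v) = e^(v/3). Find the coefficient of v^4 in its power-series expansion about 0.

1/1944

c_4 = p^(4)(0)/4! = 1/1944.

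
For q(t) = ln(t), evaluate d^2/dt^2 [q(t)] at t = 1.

Apply the Taylor formula c_k = f^(k)(a)/k!.
The coefficient of (t - 1)^2 in the expansion is -1/2, so q′′(1) = 2! * (-1/2) = -1.

-1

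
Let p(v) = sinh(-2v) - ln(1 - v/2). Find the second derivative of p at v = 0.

1/4

Combine the two series term by term.
The coefficient of v^2 in the expansion is 1/8, so p′′(0) = 2! * (1/8) = 1/4.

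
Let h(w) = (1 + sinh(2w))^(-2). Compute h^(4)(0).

2304

Substitute the inner expansion into the outer series and collect powers.
From the series, [w^4] h = 96; multiply by 4! = 24 to get 2304.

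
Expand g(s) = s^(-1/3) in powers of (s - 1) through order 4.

35*(s - 1)^4/243 - 14*(s - 1)^3/81 + 2*(s - 1)^2/9 - (s - 1)/3 + 1

[(s - 1)^0] = 1;  [(s - 1)^1] = -1/3;  [(s - 1)^2] = 2/9;  [(s - 1)^3] = -14/81;  [(s - 1)^4] = 35/243.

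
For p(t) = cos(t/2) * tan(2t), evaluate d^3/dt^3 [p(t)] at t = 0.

Write out both Maclaurin series and multiply, keeping only the needed powers.
From the series, [t^3] p = 29/12; multiply by 3! = 6 to get 29/2.

29/2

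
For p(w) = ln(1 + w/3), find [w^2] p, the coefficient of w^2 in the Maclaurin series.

-1/18

Apply the Taylor formula c_k = f^(k)(a)/k!.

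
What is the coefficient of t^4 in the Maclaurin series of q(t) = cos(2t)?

q(0) = 1
q′(0) = 0
q′′(0) = -4
q′′′(0) = 0
q^(4)(0) = 16
So c_4 = q^(4)(0)/4! = 2/3.

2/3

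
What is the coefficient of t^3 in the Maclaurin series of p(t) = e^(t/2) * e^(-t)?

-1/48

Expand each factor separately, then convolve coefficients.
p(0) = 1
p′(0) = -1/2
p′′(0) = 1/4
p′′′(0) = -1/8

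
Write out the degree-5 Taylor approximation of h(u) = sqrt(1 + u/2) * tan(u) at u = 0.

3701*u^5/30720 + 35*u^4/384 + 29*u^3/96 + u^2/4 + u

Multiply the two series term by term and collect like powers.
h(0) = 0
h′(0) = 1
h′′(0) = 1/2
h′′′(0) = 29/16
h^(4)(0) = 35/16
h^(5)(0) = 3701/256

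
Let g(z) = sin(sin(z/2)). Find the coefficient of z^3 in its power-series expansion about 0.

Substitute the inner expansion into the outer series and collect powers.
[z^0] = 0;  [z^1] = 1/2;  [z^2] = 0;  [z^3] = -1/24.
So c_3 = g′′′(0)/3! = -1/24.

-1/24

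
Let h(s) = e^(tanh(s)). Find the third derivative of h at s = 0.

Let u equal the inner series; expand the outer function in u and truncate.
The coefficient of s^3 in the expansion is -1/6, so h′′′(0) = 3! * (-1/6) = -1.

-1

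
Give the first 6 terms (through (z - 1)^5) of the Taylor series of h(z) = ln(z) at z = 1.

Differentiate repeatedly and evaluate at the center.

(z - 1)^5/5 - (z - 1)^4/4 + (z - 1)^3/3 - (z - 1)^2/2 + (z - 1)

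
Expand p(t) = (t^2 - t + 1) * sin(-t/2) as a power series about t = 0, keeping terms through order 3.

Shift and add copies of the series according to the polynomial's terms.

-23*t^3/48 + t^2/2 - t/2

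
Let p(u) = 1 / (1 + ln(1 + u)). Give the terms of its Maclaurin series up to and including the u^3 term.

-7*u^3/3 + 3*u^2/2 - u + 1

Write 1/(1+u) = 1 - u + u^2 - u^3 + ... and substitute the series for u.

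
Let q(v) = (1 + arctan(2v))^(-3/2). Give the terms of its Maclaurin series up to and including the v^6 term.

Compose series: expand the inner function first, then feed it into the outer expansion.
q(0) = 1
q′(0) = -3
q′′(0) = 15
q′′′(0) = -81
q^(4)(0) = 465
q^(5)(0) = -3147
q^(6)(0) = 28095
Then c_k = q^(k)(0)/k! gives each Taylor coefficient.

1873*v^6/48 - 1049*v^5/40 + 155*v^4/8 - 27*v^3/2 + 15*v^2/2 - 3*v + 1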